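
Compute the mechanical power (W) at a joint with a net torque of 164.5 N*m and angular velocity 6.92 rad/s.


P = M * omega
P = 164.5 * 6.92
P = 1138.3400


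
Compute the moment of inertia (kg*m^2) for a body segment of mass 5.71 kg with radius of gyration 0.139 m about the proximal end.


I = m * k^2
I = 5.71 * 0.139^2
k^2 = 0.0193
I = 0.1103


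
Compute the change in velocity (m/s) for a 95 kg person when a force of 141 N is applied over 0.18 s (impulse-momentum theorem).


J = F * dt = 141 * 0.18 = 25.3800 N*s
delta_v = J / m
delta_v = 25.3800 / 95
delta_v = 0.2672


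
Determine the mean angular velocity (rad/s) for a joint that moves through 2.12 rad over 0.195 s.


omega = delta_theta / delta_t
omega = 2.12 / 0.195
omega = 10.8718


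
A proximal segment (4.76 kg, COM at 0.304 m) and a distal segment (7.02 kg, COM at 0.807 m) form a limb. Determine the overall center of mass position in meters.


COM = (m1*x1 + m2*x2) / (m1 + m2)
COM = (4.76*0.304 + 7.02*0.807) / (4.76 + 7.02)
Numerator = 7.1122
Denominator = 11.7800
COM = 0.6038


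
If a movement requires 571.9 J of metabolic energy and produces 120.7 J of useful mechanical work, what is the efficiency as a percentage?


eta = (W_mech / E_meta) * 100
eta = (120.7 / 571.9) * 100
ratio = 0.2111
eta = 21.1051


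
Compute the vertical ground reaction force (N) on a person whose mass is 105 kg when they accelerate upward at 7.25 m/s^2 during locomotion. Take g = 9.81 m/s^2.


GRF = m * (g + a)
GRF = 105 * (9.81 + 7.25)
GRF = 105 * 17.0600
GRF = 1791.3000


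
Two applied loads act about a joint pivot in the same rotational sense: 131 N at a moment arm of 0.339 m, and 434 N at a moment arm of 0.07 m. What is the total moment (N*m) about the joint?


M = F1 * d1 + F2 * d2
M = 131 * 0.339 + 434 * 0.07
M = 44.4090 + 30.3800
M = 74.7890


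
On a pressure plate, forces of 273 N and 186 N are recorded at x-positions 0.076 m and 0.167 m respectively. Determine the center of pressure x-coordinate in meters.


COP_x = (F1*x1 + F2*x2) / (F1 + F2)
COP_x = (273*0.076 + 186*0.167) / (273 + 186)
Numerator = 51.8100
Denominator = 459
COP_x = 0.1129


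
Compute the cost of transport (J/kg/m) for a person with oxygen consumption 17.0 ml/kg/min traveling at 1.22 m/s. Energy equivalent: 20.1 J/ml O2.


Power per kg = VO2 * 20.1 / 60
Power per kg = 17.0 * 20.1 / 60 = 5.6950 W/kg
Cost = power_per_kg / speed
Cost = 5.6950 / 1.22
Cost = 4.6680


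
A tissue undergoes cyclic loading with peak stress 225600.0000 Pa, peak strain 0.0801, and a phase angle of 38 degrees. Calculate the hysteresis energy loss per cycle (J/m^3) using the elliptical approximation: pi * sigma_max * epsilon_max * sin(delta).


E_loss = pi * sigma_max * epsilon_max * sin(delta)
delta = 38 deg = 0.6632 rad
sin(delta) = 0.6157
E_loss = pi * 225600.0000 * 0.0801 * 0.6157
E_loss = 34951.3104


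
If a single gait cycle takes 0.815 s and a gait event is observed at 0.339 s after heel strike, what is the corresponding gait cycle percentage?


pct = (event_time / cycle_time) * 100
pct = (0.339 / 0.815) * 100
ratio = 0.4160
pct = 41.5951


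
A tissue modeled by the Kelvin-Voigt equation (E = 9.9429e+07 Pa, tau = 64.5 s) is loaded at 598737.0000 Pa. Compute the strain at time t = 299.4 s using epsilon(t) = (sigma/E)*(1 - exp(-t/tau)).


epsilon(t) = (sigma/E) * (1 - exp(-t/tau))
sigma/E = 598737.0000 / 9.9429e+07 = 0.0060
exp(-t/tau) = exp(-299.4 / 64.5) = 0.0096
epsilon = 0.0060 * (1 - 0.0096)
epsilon = 0.0060


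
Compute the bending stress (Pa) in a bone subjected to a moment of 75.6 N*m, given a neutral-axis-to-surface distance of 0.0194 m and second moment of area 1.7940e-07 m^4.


sigma = M * c / I
sigma = 75.6 * 0.0194 / 1.7940e-07
M * c = 1.4666
sigma = 8.1753e+06


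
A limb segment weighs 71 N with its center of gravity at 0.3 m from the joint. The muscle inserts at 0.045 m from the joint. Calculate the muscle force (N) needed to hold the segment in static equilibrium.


F_muscle = W * d_load / d_muscle
F_muscle = 71 * 0.3 / 0.045
Numerator = 21.3000
F_muscle = 473.3333


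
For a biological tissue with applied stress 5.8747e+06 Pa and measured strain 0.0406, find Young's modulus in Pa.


E = stress / strain
E = 5.8747e+06 / 0.0406
E = 1.4470e+08


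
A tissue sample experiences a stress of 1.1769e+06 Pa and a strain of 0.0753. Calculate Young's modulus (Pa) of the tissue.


E = stress / strain
E = 1.1769e+06 / 0.0753
E = 1.5629e+07


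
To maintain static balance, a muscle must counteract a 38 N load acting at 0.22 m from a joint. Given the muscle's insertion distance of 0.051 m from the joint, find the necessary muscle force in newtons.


F_muscle = W * d_load / d_muscle
F_muscle = 38 * 0.22 / 0.051
Numerator = 8.3600
F_muscle = 163.9216


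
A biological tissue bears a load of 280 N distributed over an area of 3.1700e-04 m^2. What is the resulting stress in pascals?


stress = F / A
stress = 280 / 3.1700e-04
stress = 883280.7571


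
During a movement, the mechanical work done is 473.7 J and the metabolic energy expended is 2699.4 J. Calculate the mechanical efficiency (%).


eta = (W_mech / E_meta) * 100
eta = (473.7 / 2699.4) * 100
ratio = 0.1755
eta = 17.5483


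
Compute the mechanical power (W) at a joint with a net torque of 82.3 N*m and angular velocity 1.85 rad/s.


P = M * omega
P = 82.3 * 1.85
P = 152.2550


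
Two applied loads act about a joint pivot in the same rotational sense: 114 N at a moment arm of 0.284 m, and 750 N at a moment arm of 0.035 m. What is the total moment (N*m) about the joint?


M = F1 * d1 + F2 * d2
M = 114 * 0.284 + 750 * 0.035
M = 32.3760 + 26.2500
M = 58.6260


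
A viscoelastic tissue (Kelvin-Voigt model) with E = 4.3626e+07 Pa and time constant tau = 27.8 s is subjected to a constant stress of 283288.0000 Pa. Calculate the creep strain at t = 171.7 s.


epsilon(t) = (sigma/E) * (1 - exp(-t/tau))
sigma/E = 283288.0000 / 4.3626e+07 = 0.0065
exp(-t/tau) = exp(-171.7 / 27.8) = 0.0021
epsilon = 0.0065 * (1 - 0.0021)
epsilon = 0.0065


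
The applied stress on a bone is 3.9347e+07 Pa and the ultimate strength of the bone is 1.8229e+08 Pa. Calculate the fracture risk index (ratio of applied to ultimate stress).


FRI = applied / ultimate
FRI = 3.9347e+07 / 1.8229e+08
FRI = 0.2158


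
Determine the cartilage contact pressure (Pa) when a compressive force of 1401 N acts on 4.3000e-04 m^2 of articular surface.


P = F / A
P = 1401 / 4.3000e-04
P = 3.2581e+06


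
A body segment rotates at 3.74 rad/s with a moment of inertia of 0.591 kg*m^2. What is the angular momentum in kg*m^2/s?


L = I * omega
L = 0.591 * 3.74
L = 2.2103


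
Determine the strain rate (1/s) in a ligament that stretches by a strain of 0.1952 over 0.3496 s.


strain_rate = delta_strain / delta_t
strain_rate = 0.1952 / 0.3496
strain_rate = 0.5584


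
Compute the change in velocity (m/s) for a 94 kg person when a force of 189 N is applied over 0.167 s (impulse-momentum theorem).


J = F * dt = 189 * 0.167 = 31.5630 N*s
delta_v = J / m
delta_v = 31.5630 / 94
delta_v = 0.3358


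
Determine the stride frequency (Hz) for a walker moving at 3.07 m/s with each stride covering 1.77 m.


f = v / stride_length
f = 3.07 / 1.77
f = 1.7345


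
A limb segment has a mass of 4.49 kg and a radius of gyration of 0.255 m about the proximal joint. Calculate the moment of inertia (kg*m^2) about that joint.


I = m * k^2
I = 4.49 * 0.255^2
k^2 = 0.0650
I = 0.2920


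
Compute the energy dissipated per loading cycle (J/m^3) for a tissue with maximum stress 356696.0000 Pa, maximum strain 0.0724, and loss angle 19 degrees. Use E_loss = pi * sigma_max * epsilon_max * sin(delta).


E_loss = pi * sigma_max * epsilon_max * sin(delta)
delta = 19 deg = 0.3316 rad
sin(delta) = 0.3256
E_loss = pi * 356696.0000 * 0.0724 * 0.3256
E_loss = 26413.6608


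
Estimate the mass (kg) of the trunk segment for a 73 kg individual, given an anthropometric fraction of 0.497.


m_segment = body_mass * fraction
m_segment = 73 * 0.497
m_segment = 36.2810


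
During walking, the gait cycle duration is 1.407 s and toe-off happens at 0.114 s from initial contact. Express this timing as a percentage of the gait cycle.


pct = (event_time / cycle_time) * 100
pct = (0.114 / 1.407) * 100
ratio = 0.0810
pct = 8.1023


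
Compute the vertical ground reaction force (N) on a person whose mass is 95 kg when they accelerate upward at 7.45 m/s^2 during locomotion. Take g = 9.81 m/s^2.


GRF = m * (g + a)
GRF = 95 * (9.81 + 7.45)
GRF = 95 * 17.2600
GRF = 1639.7000


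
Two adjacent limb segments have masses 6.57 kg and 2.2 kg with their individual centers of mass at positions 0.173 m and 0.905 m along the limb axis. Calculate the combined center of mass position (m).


COM = (m1*x1 + m2*x2) / (m1 + m2)
COM = (6.57*0.173 + 2.2*0.905) / (6.57 + 2.2)
Numerator = 3.1276
Denominator = 8.7700
COM = 0.3566


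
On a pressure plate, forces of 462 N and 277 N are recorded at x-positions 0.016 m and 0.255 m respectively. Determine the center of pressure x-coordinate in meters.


COP_x = (F1*x1 + F2*x2) / (F1 + F2)
COP_x = (462*0.016 + 277*0.255) / (462 + 277)
Numerator = 78.0270
Denominator = 739
COP_x = 0.1056


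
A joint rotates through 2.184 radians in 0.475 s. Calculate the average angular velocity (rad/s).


omega = delta_theta / delta_t
omega = 2.184 / 0.475
omega = 4.5979


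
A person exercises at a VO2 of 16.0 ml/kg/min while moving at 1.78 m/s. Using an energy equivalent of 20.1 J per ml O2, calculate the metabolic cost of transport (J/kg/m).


Power per kg = VO2 * 20.1 / 60
Power per kg = 16.0 * 20.1 / 60 = 5.3600 W/kg
Cost = power_per_kg / speed
Cost = 5.3600 / 1.78
Cost = 3.0112


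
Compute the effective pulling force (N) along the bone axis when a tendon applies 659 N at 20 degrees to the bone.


F_eff = F_tendon * cos(theta)
theta = 20 deg = 0.3491 rad
cos(theta) = 0.9397
F_eff = 659 * 0.9397
F_eff = 619.2574


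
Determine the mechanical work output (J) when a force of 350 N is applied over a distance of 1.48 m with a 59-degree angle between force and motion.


W = F * d * cos(theta)
theta = 59 deg = 1.0297 rad
cos(theta) = 0.5150
W = 350 * 1.48 * 0.5150
W = 266.7897


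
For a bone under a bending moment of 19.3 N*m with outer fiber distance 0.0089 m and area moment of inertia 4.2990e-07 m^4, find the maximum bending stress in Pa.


sigma = M * c / I
sigma = 19.3 * 0.0089 / 4.2990e-07
M * c = 0.1718
sigma = 399558.0368


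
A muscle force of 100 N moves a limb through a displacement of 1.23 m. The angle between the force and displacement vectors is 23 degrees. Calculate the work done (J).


W = F * d * cos(theta)
theta = 23 deg = 0.4014 rad
cos(theta) = 0.9205
W = 100 * 1.23 * 0.9205
W = 113.2221


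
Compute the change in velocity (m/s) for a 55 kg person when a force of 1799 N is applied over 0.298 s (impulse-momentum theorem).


J = F * dt = 1799 * 0.298 = 536.1020 N*s
delta_v = J / m
delta_v = 536.1020 / 55
delta_v = 9.7473


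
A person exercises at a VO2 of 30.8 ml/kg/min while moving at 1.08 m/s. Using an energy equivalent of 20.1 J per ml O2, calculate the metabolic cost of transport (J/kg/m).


Power per kg = VO2 * 20.1 / 60
Power per kg = 30.8 * 20.1 / 60 = 10.3180 W/kg
Cost = power_per_kg / speed
Cost = 10.3180 / 1.08
Cost = 9.5537


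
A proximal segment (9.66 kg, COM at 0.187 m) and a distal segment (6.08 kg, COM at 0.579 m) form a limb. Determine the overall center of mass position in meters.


COM = (m1*x1 + m2*x2) / (m1 + m2)
COM = (9.66*0.187 + 6.08*0.579) / (9.66 + 6.08)
Numerator = 5.3267
Denominator = 15.7400
COM = 0.3384


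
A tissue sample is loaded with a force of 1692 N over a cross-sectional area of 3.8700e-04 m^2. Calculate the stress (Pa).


stress = F / A
stress = 1692 / 3.8700e-04
stress = 4.3721e+06


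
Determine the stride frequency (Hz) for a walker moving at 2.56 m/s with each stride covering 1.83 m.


f = v / stride_length
f = 2.56 / 1.83
f = 1.3989


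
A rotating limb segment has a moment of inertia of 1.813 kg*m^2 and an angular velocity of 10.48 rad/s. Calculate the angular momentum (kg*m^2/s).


L = I * omega
L = 1.813 * 10.48
L = 19.0002


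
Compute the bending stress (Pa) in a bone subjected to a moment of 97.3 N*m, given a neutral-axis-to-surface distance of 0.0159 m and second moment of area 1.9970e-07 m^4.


sigma = M * c / I
sigma = 97.3 * 0.0159 / 1.9970e-07
M * c = 1.5471
sigma = 7.7470e+06


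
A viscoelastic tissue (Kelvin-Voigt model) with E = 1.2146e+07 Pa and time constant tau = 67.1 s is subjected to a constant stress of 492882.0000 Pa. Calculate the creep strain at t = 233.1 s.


epsilon(t) = (sigma/E) * (1 - exp(-t/tau))
sigma/E = 492882.0000 / 1.2146e+07 = 0.0406
exp(-t/tau) = exp(-233.1 / 67.1) = 0.0310
epsilon = 0.0406 * (1 - 0.0310)
epsilon = 0.0393


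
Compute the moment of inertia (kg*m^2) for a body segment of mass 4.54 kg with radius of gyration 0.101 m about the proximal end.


I = m * k^2
I = 4.54 * 0.101^2
k^2 = 0.0102
I = 0.0463


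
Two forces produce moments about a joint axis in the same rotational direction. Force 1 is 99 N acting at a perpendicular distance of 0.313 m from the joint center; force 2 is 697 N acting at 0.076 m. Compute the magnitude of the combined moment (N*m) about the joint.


M = F1 * d1 + F2 * d2
M = 99 * 0.313 + 697 * 0.076
M = 30.9870 + 52.9720
M = 83.9590


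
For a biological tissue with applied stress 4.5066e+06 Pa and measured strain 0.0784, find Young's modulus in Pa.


E = stress / strain
E = 4.5066e+06 / 0.0784
E = 5.7482e+07


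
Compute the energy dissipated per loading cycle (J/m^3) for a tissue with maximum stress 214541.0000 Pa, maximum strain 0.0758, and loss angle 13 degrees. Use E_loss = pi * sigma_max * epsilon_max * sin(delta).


E_loss = pi * sigma_max * epsilon_max * sin(delta)
delta = 13 deg = 0.2269 rad
sin(delta) = 0.2250
E_loss = pi * 214541.0000 * 0.0758 * 0.2250
E_loss = 11492.5767


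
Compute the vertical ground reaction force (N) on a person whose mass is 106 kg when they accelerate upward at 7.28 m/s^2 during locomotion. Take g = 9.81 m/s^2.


GRF = m * (g + a)
GRF = 106 * (9.81 + 7.28)
GRF = 106 * 17.0900
GRF = 1811.5400


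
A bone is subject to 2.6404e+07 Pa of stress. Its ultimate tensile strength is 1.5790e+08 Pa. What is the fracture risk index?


FRI = applied / ultimate
FRI = 2.6404e+07 / 1.5790e+08
FRI = 0.1672


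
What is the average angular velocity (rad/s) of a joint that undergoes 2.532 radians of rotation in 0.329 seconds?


omega = delta_theta / delta_t
omega = 2.532 / 0.329
omega = 7.6960


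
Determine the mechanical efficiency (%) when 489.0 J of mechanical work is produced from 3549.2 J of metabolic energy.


eta = (W_mech / E_meta) * 100
eta = (489.0 / 3549.2) * 100
ratio = 0.1378
eta = 13.7778


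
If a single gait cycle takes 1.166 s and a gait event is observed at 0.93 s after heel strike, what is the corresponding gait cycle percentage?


pct = (event_time / cycle_time) * 100
pct = (0.93 / 1.166) * 100
ratio = 0.7976
pct = 79.7599


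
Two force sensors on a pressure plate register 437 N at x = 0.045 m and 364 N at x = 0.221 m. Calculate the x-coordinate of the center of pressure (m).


COP_x = (F1*x1 + F2*x2) / (F1 + F2)
COP_x = (437*0.045 + 364*0.221) / (437 + 364)
Numerator = 100.1090
Denominator = 801
COP_x = 0.1250


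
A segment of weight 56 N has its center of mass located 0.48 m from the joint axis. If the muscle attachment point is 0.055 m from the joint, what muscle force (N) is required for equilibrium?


F_muscle = W * d_load / d_muscle
F_muscle = 56 * 0.48 / 0.055
Numerator = 26.8800
F_muscle = 488.7273


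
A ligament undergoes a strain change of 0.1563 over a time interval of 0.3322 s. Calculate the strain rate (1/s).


strain_rate = delta_strain / delta_t
strain_rate = 0.1563 / 0.3322
strain_rate = 0.4705


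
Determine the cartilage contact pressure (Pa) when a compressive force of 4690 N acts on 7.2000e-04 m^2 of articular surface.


P = F / A
P = 4690 / 7.2000e-04
P = 6.5139e+06


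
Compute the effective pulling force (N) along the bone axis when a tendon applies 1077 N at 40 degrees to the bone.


F_eff = F_tendon * cos(theta)
theta = 40 deg = 0.6981 rad
cos(theta) = 0.7660
F_eff = 1077 * 0.7660
F_eff = 825.0299


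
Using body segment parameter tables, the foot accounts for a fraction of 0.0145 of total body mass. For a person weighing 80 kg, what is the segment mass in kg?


m_segment = body_mass * fraction
m_segment = 80 * 0.0145
m_segment = 1.1600


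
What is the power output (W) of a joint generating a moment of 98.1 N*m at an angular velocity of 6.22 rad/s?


P = M * omega
P = 98.1 * 6.22
P = 610.1820


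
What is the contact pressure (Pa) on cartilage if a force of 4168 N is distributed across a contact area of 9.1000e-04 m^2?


P = F / A
P = 4168 / 9.1000e-04
P = 4.5802e+06


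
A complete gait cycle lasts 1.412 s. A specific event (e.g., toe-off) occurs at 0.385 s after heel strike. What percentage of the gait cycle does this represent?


pct = (event_time / cycle_time) * 100
pct = (0.385 / 1.412) * 100
ratio = 0.2727
pct = 27.2663


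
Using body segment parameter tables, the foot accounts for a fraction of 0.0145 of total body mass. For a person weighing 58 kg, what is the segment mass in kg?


m_segment = body_mass * fraction
m_segment = 58 * 0.0145
m_segment = 0.8410


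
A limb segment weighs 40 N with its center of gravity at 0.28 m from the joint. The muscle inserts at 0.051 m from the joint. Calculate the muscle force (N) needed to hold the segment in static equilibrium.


F_muscle = W * d_load / d_muscle
F_muscle = 40 * 0.28 / 0.051
Numerator = 11.2000
F_muscle = 219.6078


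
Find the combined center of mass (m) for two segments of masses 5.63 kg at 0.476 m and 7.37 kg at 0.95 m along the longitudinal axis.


COM = (m1*x1 + m2*x2) / (m1 + m2)
COM = (5.63*0.476 + 7.37*0.95) / (5.63 + 7.37)
Numerator = 9.6814
Denominator = 13.0000
COM = 0.7447


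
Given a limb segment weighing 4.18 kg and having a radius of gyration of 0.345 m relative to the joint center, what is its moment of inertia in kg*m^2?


I = m * k^2
I = 4.18 * 0.345^2
k^2 = 0.1190
I = 0.4975


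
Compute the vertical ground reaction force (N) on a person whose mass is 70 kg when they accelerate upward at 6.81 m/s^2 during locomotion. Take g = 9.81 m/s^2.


GRF = m * (g + a)
GRF = 70 * (9.81 + 6.81)
GRF = 70 * 16.6200
GRF = 1163.4000


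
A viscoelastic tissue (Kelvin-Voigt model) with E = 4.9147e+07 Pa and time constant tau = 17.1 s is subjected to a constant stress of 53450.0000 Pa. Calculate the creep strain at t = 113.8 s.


epsilon(t) = (sigma/E) * (1 - exp(-t/tau))
sigma/E = 53450.0000 / 4.9147e+07 = 0.0011
exp(-t/tau) = exp(-113.8 / 17.1) = 0.0013
epsilon = 0.0011 * (1 - 0.0013)
epsilon = 0.0011


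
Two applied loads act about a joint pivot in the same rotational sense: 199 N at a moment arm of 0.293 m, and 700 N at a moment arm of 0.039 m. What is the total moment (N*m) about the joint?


M = F1 * d1 + F2 * d2
M = 199 * 0.293 + 700 * 0.039
M = 58.3070 + 27.3000
M = 85.6070


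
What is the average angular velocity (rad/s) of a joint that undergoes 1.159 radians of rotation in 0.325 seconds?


omega = delta_theta / delta_t
omega = 1.159 / 0.325
omega = 3.5662


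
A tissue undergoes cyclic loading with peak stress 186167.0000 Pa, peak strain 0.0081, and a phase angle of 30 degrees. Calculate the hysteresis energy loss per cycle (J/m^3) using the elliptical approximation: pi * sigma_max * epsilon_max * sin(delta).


E_loss = pi * sigma_max * epsilon_max * sin(delta)
delta = 30 deg = 0.5236 rad
sin(delta) = 0.5000
E_loss = pi * 186167.0000 * 0.0081 * 0.5000
E_loss = 2368.6866


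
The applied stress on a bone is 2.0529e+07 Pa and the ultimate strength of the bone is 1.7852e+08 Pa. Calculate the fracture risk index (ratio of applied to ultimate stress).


FRI = applied / ultimate
FRI = 2.0529e+07 / 1.7852e+08
FRI = 0.1150


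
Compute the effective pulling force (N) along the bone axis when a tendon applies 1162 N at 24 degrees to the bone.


F_eff = F_tendon * cos(theta)
theta = 24 deg = 0.4189 rad
cos(theta) = 0.9135
F_eff = 1162 * 0.9135
F_eff = 1061.5398


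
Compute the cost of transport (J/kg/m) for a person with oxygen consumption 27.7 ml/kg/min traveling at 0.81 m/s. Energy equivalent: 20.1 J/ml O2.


Power per kg = VO2 * 20.1 / 60
Power per kg = 27.7 * 20.1 / 60 = 9.2795 W/kg
Cost = power_per_kg / speed
Cost = 9.2795 / 0.81
Cost = 11.4562


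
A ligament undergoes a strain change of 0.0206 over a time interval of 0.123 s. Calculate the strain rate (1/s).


strain_rate = delta_strain / delta_t
strain_rate = 0.0206 / 0.123
strain_rate = 0.1675


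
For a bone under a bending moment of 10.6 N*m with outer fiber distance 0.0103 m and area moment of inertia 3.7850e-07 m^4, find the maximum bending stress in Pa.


sigma = M * c / I
sigma = 10.6 * 0.0103 / 3.7850e-07
M * c = 0.1092
sigma = 288454.4254


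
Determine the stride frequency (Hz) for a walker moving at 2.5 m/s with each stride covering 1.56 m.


f = v / stride_length
f = 2.5 / 1.56
f = 1.6026


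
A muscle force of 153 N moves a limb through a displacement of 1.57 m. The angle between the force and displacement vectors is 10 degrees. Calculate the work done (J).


W = F * d * cos(theta)
theta = 10 deg = 0.1745 rad
cos(theta) = 0.9848
W = 153 * 1.57 * 0.9848
W = 236.5607


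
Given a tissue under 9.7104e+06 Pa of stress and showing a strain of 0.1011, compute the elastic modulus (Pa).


E = stress / strain
E = 9.7104e+06 / 0.1011
E = 9.6047e+07


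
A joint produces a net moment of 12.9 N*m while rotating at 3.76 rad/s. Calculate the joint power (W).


P = M * omega
P = 12.9 * 3.76
P = 48.5040


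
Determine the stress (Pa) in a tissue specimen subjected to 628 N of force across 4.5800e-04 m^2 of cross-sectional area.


stress = F / A
stress = 628 / 4.5800e-04
stress = 1.3712e+06


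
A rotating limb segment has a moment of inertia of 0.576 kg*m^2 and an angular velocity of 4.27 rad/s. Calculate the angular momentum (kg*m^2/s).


L = I * omega
L = 0.576 * 4.27
L = 2.4595


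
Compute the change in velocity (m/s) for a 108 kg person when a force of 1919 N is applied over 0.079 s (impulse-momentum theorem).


J = F * dt = 1919 * 0.079 = 151.6010 N*s
delta_v = J / m
delta_v = 151.6010 / 108
delta_v = 1.4037


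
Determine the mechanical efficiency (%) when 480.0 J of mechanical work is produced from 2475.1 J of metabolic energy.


eta = (W_mech / E_meta) * 100
eta = (480.0 / 2475.1) * 100
ratio = 0.1939
eta = 19.3932


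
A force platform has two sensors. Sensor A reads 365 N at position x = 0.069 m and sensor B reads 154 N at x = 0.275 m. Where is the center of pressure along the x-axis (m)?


COP_x = (F1*x1 + F2*x2) / (F1 + F2)
COP_x = (365*0.069 + 154*0.275) / (365 + 154)
Numerator = 67.5350
Denominator = 519
COP_x = 0.1301


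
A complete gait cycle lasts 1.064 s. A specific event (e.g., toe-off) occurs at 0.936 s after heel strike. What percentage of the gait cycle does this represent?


pct = (event_time / cycle_time) * 100
pct = (0.936 / 1.064) * 100
ratio = 0.8797
pct = 87.9699


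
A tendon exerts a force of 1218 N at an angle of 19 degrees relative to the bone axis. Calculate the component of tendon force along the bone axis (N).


F_eff = F_tendon * cos(theta)
theta = 19 deg = 0.3316 rad
cos(theta) = 0.9455
F_eff = 1218 * 0.9455
F_eff = 1151.6416


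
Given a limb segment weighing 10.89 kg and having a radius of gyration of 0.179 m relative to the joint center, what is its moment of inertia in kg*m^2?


I = m * k^2
I = 10.89 * 0.179^2
k^2 = 0.0320
I = 0.3489


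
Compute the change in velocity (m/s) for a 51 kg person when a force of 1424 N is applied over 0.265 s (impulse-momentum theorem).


J = F * dt = 1424 * 0.265 = 377.3600 N*s
delta_v = J / m
delta_v = 377.3600 / 51
delta_v = 7.3992


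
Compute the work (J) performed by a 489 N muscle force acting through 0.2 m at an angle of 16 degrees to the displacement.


W = F * d * cos(theta)
theta = 16 deg = 0.2793 rad
cos(theta) = 0.9613
W = 489 * 0.2 * 0.9613
W = 94.0114


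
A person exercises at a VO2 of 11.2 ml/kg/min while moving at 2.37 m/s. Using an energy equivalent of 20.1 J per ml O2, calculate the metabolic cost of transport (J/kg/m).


Power per kg = VO2 * 20.1 / 60
Power per kg = 11.2 * 20.1 / 60 = 3.7520 W/kg
Cost = power_per_kg / speed
Cost = 3.7520 / 2.37
Cost = 1.5831


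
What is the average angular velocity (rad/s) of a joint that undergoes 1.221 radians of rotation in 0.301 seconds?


omega = delta_theta / delta_t
omega = 1.221 / 0.301
omega = 4.0565


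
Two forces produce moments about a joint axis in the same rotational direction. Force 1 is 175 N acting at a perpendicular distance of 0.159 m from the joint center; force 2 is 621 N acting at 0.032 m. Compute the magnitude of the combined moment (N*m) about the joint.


M = F1 * d1 + F2 * d2
M = 175 * 0.159 + 621 * 0.032
M = 27.8250 + 19.8720
M = 47.6970


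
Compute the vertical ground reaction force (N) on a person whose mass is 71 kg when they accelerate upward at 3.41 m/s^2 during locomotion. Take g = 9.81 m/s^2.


GRF = m * (g + a)
GRF = 71 * (9.81 + 3.41)
GRF = 71 * 13.2200
GRF = 938.6200


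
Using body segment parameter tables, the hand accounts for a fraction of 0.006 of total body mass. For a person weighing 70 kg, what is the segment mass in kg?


m_segment = body_mass * fraction
m_segment = 70 * 0.006
m_segment = 0.4200


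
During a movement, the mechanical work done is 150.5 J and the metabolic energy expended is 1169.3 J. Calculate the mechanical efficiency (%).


eta = (W_mech / E_meta) * 100
eta = (150.5 / 1169.3) * 100
ratio = 0.1287
eta = 12.8709


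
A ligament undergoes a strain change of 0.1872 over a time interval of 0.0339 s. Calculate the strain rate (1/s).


strain_rate = delta_strain / delta_t
strain_rate = 0.1872 / 0.0339
strain_rate = 5.5221


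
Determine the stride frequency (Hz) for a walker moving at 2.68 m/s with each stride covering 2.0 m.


f = v / stride_length
f = 2.68 / 2.0
f = 1.3400


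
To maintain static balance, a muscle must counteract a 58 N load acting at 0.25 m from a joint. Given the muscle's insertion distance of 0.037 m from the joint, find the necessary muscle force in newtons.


F_muscle = W * d_load / d_muscle
F_muscle = 58 * 0.25 / 0.037
Numerator = 14.5000
F_muscle = 391.8919


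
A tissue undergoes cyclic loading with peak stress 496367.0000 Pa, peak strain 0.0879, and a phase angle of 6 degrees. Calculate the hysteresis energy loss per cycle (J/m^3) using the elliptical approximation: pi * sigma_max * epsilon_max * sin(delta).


E_loss = pi * sigma_max * epsilon_max * sin(delta)
delta = 6 deg = 0.1047 rad
sin(delta) = 0.1045
E_loss = pi * 496367.0000 * 0.0879 * 0.1045
E_loss = 14327.6912


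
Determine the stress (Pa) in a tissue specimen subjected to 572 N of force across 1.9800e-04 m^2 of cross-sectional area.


stress = F / A
stress = 572 / 1.9800e-04
stress = 2.8889e+06


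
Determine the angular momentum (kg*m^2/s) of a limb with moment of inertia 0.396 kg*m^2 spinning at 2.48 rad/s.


L = I * omega
L = 0.396 * 2.48
L = 0.9821


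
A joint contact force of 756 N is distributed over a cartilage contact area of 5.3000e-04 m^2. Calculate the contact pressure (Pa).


P = F / A
P = 756 / 5.3000e-04
P = 1.4264e+06


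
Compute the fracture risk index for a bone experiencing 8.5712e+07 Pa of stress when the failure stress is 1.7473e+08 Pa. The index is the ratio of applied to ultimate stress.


FRI = applied / ultimate
FRI = 8.5712e+07 / 1.7473e+08
FRI = 0.4905


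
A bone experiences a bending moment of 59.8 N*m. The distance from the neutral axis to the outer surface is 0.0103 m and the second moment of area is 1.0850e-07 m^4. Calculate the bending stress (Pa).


sigma = M * c / I
sigma = 59.8 * 0.0103 / 1.0850e-07
M * c = 0.6159
sigma = 5.6769e+06


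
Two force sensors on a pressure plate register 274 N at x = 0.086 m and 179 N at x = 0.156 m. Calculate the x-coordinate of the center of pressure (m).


COP_x = (F1*x1 + F2*x2) / (F1 + F2)
COP_x = (274*0.086 + 179*0.156) / (274 + 179)
Numerator = 51.4880
Denominator = 453
COP_x = 0.1137


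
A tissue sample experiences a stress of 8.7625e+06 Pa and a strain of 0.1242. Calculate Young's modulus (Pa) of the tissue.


E = stress / strain
E = 8.7625e+06 / 0.1242
E = 7.0552e+07


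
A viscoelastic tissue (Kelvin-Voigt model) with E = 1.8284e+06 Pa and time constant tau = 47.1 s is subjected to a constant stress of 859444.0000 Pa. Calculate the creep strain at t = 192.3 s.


epsilon(t) = (sigma/E) * (1 - exp(-t/tau))
sigma/E = 859444.0000 / 1.8284e+06 = 0.4701
exp(-t/tau) = exp(-192.3 / 47.1) = 0.0169
epsilon = 0.4701 * (1 - 0.0169)
epsilon = 0.4621


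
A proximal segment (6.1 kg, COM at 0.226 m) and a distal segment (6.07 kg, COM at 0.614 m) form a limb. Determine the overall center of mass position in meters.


COM = (m1*x1 + m2*x2) / (m1 + m2)
COM = (6.1*0.226 + 6.07*0.614) / (6.1 + 6.07)
Numerator = 5.1056
Denominator = 12.1700
COM = 0.4195


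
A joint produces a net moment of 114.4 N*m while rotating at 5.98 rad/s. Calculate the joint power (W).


P = M * omega
P = 114.4 * 5.98
P = 684.1120


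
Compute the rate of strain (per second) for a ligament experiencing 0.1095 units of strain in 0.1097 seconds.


strain_rate = delta_strain / delta_t
strain_rate = 0.1095 / 0.1097
strain_rate = 0.9982


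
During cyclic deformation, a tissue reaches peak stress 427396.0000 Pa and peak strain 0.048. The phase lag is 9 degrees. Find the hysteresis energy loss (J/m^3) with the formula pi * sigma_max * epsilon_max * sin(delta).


E_loss = pi * sigma_max * epsilon_max * sin(delta)
delta = 9 deg = 0.1571 rad
sin(delta) = 0.1564
E_loss = pi * 427396.0000 * 0.048 * 0.1564
E_loss = 10082.1697


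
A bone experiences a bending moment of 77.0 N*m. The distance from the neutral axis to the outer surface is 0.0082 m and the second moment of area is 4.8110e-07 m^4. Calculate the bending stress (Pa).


sigma = M * c / I
sigma = 77.0 * 0.0082 / 4.8110e-07
M * c = 0.6314
sigma = 1.3124e+06


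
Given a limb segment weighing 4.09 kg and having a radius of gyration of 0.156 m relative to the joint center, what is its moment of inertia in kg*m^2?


I = m * k^2
I = 4.09 * 0.156^2
k^2 = 0.0243
I = 0.0995


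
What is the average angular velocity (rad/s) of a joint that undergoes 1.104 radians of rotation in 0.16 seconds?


omega = delta_theta / delta_t
omega = 1.104 / 0.16
omega = 6.9000


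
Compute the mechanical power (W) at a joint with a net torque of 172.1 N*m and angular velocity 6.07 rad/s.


P = M * omega
P = 172.1 * 6.07
P = 1044.6470


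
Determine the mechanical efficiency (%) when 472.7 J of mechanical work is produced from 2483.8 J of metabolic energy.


eta = (W_mech / E_meta) * 100
eta = (472.7 / 2483.8) * 100
ratio = 0.1903
eta = 19.0313


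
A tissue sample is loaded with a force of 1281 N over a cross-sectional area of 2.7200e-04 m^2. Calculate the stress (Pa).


stress = F / A
stress = 1281 / 2.7200e-04
stress = 4.7096e+06


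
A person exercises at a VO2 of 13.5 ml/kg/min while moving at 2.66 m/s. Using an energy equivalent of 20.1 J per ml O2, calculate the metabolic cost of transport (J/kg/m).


Power per kg = VO2 * 20.1 / 60
Power per kg = 13.5 * 20.1 / 60 = 4.5225 W/kg
Cost = power_per_kg / speed
Cost = 4.5225 / 2.66
Cost = 1.7002


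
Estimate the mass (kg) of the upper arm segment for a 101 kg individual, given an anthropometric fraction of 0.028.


m_segment = body_mass * fraction
m_segment = 101 * 0.028
m_segment = 2.8280


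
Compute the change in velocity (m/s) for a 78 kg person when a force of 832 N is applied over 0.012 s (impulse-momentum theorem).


J = F * dt = 832 * 0.012 = 9.9840 N*s
delta_v = J / m
delta_v = 9.9840 / 78
delta_v = 0.1280


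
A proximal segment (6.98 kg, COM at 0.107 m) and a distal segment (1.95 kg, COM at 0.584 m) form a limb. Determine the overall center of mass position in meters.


COM = (m1*x1 + m2*x2) / (m1 + m2)
COM = (6.98*0.107 + 1.95*0.584) / (6.98 + 1.95)
Numerator = 1.8857
Denominator = 8.9300
COM = 0.2112


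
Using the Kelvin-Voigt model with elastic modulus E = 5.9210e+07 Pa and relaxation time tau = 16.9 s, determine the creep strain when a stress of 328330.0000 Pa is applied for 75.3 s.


epsilon(t) = (sigma/E) * (1 - exp(-t/tau))
sigma/E = 328330.0000 / 5.9210e+07 = 0.0055
exp(-t/tau) = exp(-75.3 / 16.9) = 0.0116
epsilon = 0.0055 * (1 - 0.0116)
epsilon = 0.0055


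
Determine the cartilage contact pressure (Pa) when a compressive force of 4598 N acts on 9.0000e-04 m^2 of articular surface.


P = F / A
P = 4598 / 9.0000e-04
P = 5.1089e+06


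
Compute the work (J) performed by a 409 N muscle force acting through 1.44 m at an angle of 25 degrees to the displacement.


W = F * d * cos(theta)
theta = 25 deg = 0.4363 rad
cos(theta) = 0.9063
W = 409 * 1.44 * 0.9063
W = 533.7790


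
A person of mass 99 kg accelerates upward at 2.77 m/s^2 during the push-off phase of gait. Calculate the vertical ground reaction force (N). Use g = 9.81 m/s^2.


GRF = m * (g + a)
GRF = 99 * (9.81 + 2.77)
GRF = 99 * 12.5800
GRF = 1245.4200


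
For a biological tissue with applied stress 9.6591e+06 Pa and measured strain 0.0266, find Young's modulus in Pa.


E = stress / strain
E = 9.6591e+06 / 0.0266
E = 3.6312e+08


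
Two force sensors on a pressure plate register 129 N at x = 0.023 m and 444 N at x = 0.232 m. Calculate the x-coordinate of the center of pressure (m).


COP_x = (F1*x1 + F2*x2) / (F1 + F2)
COP_x = (129*0.023 + 444*0.232) / (129 + 444)
Numerator = 105.9750
Denominator = 573
COP_x = 0.1849


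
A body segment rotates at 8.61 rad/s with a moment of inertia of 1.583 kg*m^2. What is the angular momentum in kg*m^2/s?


L = I * omega
L = 1.583 * 8.61
L = 13.6296


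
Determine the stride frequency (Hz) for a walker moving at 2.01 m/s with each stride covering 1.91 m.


f = v / stride_length
f = 2.01 / 1.91
f = 1.0524


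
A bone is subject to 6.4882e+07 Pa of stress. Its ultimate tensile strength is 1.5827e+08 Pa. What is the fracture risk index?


FRI = applied / ultimate
FRI = 6.4882e+07 / 1.5827e+08
FRI = 0.4099


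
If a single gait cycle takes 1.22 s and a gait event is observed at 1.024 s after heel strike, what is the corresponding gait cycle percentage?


pct = (event_time / cycle_time) * 100
pct = (1.024 / 1.22) * 100
ratio = 0.8393
pct = 83.9344


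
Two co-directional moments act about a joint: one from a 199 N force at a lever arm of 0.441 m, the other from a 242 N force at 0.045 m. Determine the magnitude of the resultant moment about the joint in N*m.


M = F1 * d1 + F2 * d2
M = 199 * 0.441 + 242 * 0.045
M = 87.7590 + 10.8900
M = 98.6490


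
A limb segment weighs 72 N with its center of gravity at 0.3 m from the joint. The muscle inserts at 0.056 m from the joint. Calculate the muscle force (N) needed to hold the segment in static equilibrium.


F_muscle = W * d_load / d_muscle
F_muscle = 72 * 0.3 / 0.056
Numerator = 21.6000
F_muscle = 385.7143


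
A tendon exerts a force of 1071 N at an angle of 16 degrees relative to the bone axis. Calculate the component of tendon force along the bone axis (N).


F_eff = F_tendon * cos(theta)
theta = 16 deg = 0.2793 rad
cos(theta) = 0.9613
F_eff = 1071 * 0.9613
F_eff = 1029.5113


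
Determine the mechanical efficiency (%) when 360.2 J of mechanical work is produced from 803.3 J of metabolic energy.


eta = (W_mech / E_meta) * 100
eta = (360.2 / 803.3) * 100
ratio = 0.4484
eta = 44.8400


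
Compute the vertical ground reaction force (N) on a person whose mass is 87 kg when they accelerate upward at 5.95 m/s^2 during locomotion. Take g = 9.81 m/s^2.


GRF = m * (g + a)
GRF = 87 * (9.81 + 5.95)
GRF = 87 * 15.7600
GRF = 1371.1200


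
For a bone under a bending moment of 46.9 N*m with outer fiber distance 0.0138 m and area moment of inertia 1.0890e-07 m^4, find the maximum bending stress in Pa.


sigma = M * c / I
sigma = 46.9 * 0.0138 / 1.0890e-07
M * c = 0.6472
sigma = 5.9433e+06


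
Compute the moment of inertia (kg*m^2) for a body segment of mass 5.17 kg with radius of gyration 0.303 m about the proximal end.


I = m * k^2
I = 5.17 * 0.303^2
k^2 = 0.0918
I = 0.4747


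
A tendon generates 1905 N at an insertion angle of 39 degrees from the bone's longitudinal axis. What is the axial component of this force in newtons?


F_eff = F_tendon * cos(theta)
theta = 39 deg = 0.6807 rad
cos(theta) = 0.7771
F_eff = 1905 * 0.7771
F_eff = 1480.4631


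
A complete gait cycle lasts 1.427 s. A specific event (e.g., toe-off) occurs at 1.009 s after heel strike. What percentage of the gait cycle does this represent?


pct = (event_time / cycle_time) * 100
pct = (1.009 / 1.427) * 100
ratio = 0.7071
pct = 70.7078


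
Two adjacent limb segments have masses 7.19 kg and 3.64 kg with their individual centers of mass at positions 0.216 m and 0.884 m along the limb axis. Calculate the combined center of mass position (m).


COM = (m1*x1 + m2*x2) / (m1 + m2)
COM = (7.19*0.216 + 3.64*0.884) / (7.19 + 3.64)
Numerator = 4.7708
Denominator = 10.8300
COM = 0.4405


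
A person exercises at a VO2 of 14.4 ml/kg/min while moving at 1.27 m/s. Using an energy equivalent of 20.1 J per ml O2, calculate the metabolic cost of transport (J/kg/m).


Power per kg = VO2 * 20.1 / 60
Power per kg = 14.4 * 20.1 / 60 = 4.8240 W/kg
Cost = power_per_kg / speed
Cost = 4.8240 / 1.27
Cost = 3.7984


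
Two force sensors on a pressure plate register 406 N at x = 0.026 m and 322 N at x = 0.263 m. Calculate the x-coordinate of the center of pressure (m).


COP_x = (F1*x1 + F2*x2) / (F1 + F2)
COP_x = (406*0.026 + 322*0.263) / (406 + 322)
Numerator = 95.2420
Denominator = 728
COP_x = 0.1308


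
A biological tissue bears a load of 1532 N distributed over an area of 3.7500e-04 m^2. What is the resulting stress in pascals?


stress = F / A
stress = 1532 / 3.7500e-04
stress = 4.0853e+06


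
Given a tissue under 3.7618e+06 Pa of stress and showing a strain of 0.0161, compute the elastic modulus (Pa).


E = stress / strain
E = 3.7618e+06 / 0.0161
E = 2.3365e+08


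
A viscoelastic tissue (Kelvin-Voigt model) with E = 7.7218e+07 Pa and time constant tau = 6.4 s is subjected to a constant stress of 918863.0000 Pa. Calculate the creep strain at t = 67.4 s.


epsilon(t) = (sigma/E) * (1 - exp(-t/tau))
sigma/E = 918863.0000 / 7.7218e+07 = 0.0119
exp(-t/tau) = exp(-67.4 / 6.4) = 2.6689e-05
epsilon = 0.0119 * (1 - 2.6689e-05)
epsilon = 0.0119


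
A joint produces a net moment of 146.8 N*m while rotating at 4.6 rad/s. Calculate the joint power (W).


P = M * omega
P = 146.8 * 4.6
P = 675.2800


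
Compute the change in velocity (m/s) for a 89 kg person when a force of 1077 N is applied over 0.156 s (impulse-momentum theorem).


J = F * dt = 1077 * 0.156 = 168.0120 N*s
delta_v = J / m
delta_v = 168.0120 / 89
delta_v = 1.8878


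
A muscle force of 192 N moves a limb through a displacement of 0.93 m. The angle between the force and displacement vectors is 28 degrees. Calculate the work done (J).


W = F * d * cos(theta)
theta = 28 deg = 0.4887 rad
cos(theta) = 0.8829
W = 192 * 0.93 * 0.8829
W = 157.6591
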